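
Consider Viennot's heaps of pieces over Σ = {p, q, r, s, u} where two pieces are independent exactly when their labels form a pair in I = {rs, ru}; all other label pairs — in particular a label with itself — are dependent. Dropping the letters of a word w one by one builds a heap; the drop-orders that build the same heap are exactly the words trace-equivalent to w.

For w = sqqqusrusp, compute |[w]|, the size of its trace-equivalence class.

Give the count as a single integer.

5

piece 0:s — minimal
piece 1:q rests on {0:s}
piece 2:q rests on {1:q}
piece 3:q rests on {2:q}
piece 4:u rests on {3:q}
piece 5:s rests on {4:u}
piece 6:r rests on {3:q}
piece 7:u rests on {5:s}
piece 8:s rests on {7:u}
piece 9:p rests on {6:r, 8:s}
minimal pieces: {0:s}
ways to finish when only these pieces remain (= sum over removing one remaining piece with nothing left below it):
  1 left: {9}→1
  2 left: {6,9}→1  {8,9}→1
  3 left: {6,8,9}→2  {7,8,9}→1
  4 left: {5,7,8,9}→1  {6,7,8,9}→3
  5 left: {4,5,7,8,9}→1  {5,6,7,8,9}→4
  6 left: {4,5,6,7,8,9}→5
  7 left: {3,4,5,6,7,8,9}→5
  8 left: {2,3,4,5,6,7,8,9}→5
  placing 0:s first → 5 extensions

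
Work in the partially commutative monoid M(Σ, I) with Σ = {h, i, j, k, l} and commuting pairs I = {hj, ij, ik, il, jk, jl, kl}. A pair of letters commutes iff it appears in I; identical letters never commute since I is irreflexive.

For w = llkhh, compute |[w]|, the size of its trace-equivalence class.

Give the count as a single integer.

3

piece 0:l — minimal
piece 1:l rests on {0:l}
piece 2:k — minimal
piece 3:h rests on {1:l, 2:k}
piece 4:h rests on {3:h}
minimal pieces: {0:l, 2:k}
ways to finish when only these pieces remain (= sum over removing one remaining piece with nothing left below it):
  1 left: {4}→1
  2 left: {3,4}→1
  3 left: {1,3,4}→1  {2,3,4}→1
  placing 0:l first → 2 extensions
  placing 2:k first → 1 extensions
total linear extensions = 3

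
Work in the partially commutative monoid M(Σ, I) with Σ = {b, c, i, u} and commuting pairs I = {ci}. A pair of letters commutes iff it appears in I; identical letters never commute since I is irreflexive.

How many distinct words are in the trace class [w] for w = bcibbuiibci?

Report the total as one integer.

4

#0=b has no predecessor
#1=c depends on [0:b]
#2=i depends on [0:b]
#3=b depends on [1:c, 2:i]
#4=b depends on [3:b]
#5=u depends on [4:b]
#6=i depends on [5:u]
#7=i depends on [6:i]
#8=b depends on [7:i]
#9=c depends on [8:b]
#10=i depends on [8:b]
sources: [0:b]
N(rest) = Σ N(rest − s) over sources s of rest; N(one piece) = 1:
  size 1 → [9]=1  [10]=1
  size 2 → [9,10]=2
  size 3 → [8,9,10]=2
  size 4 → [7,8,9,10]=2
  size 5 → [6,7,8,9,10]=2
  size 6 → [5,6,7,8,9,10]=2
  size 7 → [4,5,6,7,8,9,10]=2
  size 8 → [3,4,5,6,7,8,9,10]=2
  size 9 → [1,3,4,5,6,7,8,9,10]=2  [2,3,4,5,6,7,8,9,10]=2
  first=0(b) contributes 4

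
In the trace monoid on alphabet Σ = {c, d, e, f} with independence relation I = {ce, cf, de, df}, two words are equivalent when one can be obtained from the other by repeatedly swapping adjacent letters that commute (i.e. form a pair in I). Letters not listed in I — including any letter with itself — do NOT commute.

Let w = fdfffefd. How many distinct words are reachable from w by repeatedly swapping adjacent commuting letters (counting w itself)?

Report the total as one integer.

piece 0:f — minimal
piece 1:d — minimal
piece 2:f rests on {0:f}
piece 3:f rests on {2:f}
piece 4:f rests on {3:f}
piece 5:e rests on {4:f}
piece 6:f rests on {5:e}
piece 7:d rests on {1:d}
minimal pieces: {0:f, 1:d}
ways to finish when only these pieces remain (= sum over removing one remaining piece with nothing left below it):
  1 left: {6}→1  {7}→1
  2 left: {1,7}→1  {5,6}→1  {6,7}→2
  3 left: {1,6,7}→3  {4,5,6}→1  {5,6,7}→3
  4 left: {1,5,6,7}→6  {3,4,5,6}→1  {4,5,6,7}→4
  5 left: {1,4,5,6,7}→10  {2,3,4,5,6}→1  {3,4,5,6,7}→5
  6 left: {0,2,3,4,5,6}→1  {1,3,4,5,6,7}→15  {2,3,4,5,6,7}→6
  placing 0:f first → 21 extensions
  placing 1:d first → 7 extensions
total linear extensions = 28

28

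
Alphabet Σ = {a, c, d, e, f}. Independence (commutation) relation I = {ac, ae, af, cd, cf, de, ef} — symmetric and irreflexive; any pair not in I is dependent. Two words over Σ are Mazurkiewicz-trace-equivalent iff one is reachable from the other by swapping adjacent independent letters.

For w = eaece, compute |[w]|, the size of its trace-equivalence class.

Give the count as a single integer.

#0=e has no predecessor
#1=a has no predecessor
#2=e depends on [0:e]
#3=c depends on [2:e]
#4=e depends on [3:c]
sources: [0:e, 1:a]
N(rest) = Σ N(rest − s) over sources s of rest; N(one piece) = 1:
  size 1 → [1]=1  [4]=1
  size 2 → [1,4]=2  [3,4]=1
  size 3 → [1,3,4]=3  [2,3,4]=1
  first=0(e) contributes 4
  first=1(a) contributes 1
|[w]| = 5

5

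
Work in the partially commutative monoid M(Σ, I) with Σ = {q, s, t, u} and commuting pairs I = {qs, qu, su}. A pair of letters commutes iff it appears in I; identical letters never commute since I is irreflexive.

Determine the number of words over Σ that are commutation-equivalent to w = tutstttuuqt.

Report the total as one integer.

3

#0=t has no predecessor
#1=u depends on [0:t]
#2=t depends on [1:u]
#3=s depends on [2:t]
#4=t depends on [3:s]
#5=t depends on [4:t]
#6=t depends on [5:t]
#7=u depends on [6:t]
#8=u depends on [7:u]
#9=q depends on [6:t]
#10=t depends on [8:u, 9:q]
sources: [0:t]
N(rest) = Σ N(rest − s) over sources s of rest; N(one piece) = 1:
  size 1 → [10]=1
  size 2 → [8,10]=1  [9,10]=1
  size 3 → [7,8,10]=1  [8,9,10]=2
  size 4 → [7,8,9,10]=3
  size 5 → [6,7,8,9,10]=3
  size 6 → [5,6,7,8,9,10]=3
  size 7 → [4,5,6,7,8,9,10]=3
  size 8 → [3,4,5,6,7,8,9,10]=3
  size 9 → [2,3,4,5,6,7,8,9,10]=3
  first=0(t) contributes 3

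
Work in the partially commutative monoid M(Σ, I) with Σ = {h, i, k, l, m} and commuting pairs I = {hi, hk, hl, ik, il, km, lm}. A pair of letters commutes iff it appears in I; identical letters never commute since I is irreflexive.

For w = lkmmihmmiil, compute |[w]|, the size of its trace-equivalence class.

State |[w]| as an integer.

330

drop 0:l onto floor
drop 1:k onto {0:l}
drop 2:m onto floor
drop 3:m onto {2:m}
drop 4:i onto {3:m}
drop 5:h onto {3:m}
drop 6:m onto {4:i, 5:h}
drop 7:m onto {6:m}
drop 8:i onto {7:m}
drop 9:i onto {8:i}
drop 10:l onto {1:k}
ground layer = {0:l, 2:m}
drop-orders for the pieces not yet dropped (sum over which currently-grounded one goes next):
  1 to go: {9} 1  {10} 1
  2 to go: {1,10} 1  {8,9} 1  {9,10} 2
  3 to go: {0,1,10} 1  {1,9,10} 3  {7,8,9} 1  {8,9,10} 3
  4 to go: {0,1,9,10} 4  {1,8,9,10} 6  {6,7,8,9} 1  {7,8,9,10} 4
  5 to go: {0,1,8,9,10} 10  {1,7,8,9,10} 10  {4,6,7,8,9} 1  {5,6,7,8,9} 1  {6,7,8,9,10} 5
  6 to go: {0,1,7,8,9,10} 20  {1,6,7,8,9,10} 15  {4,5,6,7,8,9} 2  {4,6,7,8,9,10} 6  {5,6,7,8,9,10} 6
  7 to go: {0,1,6,7,8,9,10} 35  {1,4,6,7,8,9,10} 21  {1,5,6,7,8,9,10} 21  {3,4,5,6,7,8,9} 2  {4,5,6,7,8,9,10} 14
  8 to go: {0,1,4,6,7,8,9,10} 56  {0,1,5,6,7,8,9,10} 56  {1,4,5,6,7,8,9,10} 56  {2,3,4,5,6,7,8,9} 2  {3,4,5,6,7,8,9,10} 16
  9 to go: {0,1,4,5,6,7,8,9,10} 168  {1,3,4,5,6,7,8,9,10} 72  {2,3,4,5,6,7,8,9,10} 18
  if 0:l drops first: 90 orders
  if 2:m drops first: 240 orders
heap linearizations: 330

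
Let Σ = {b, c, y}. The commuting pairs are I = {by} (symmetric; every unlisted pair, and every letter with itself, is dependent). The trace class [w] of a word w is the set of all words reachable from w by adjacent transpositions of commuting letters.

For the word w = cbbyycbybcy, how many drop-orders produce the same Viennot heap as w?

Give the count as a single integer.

18

#0=c has no predecessor
#1=b depends on [0:c]
#2=b depends on [1:b]
#3=y depends on [0:c]
#4=y depends on [3:y]
#5=c depends on [2:b, 4:y]
#6=b depends on [5:c]
#7=y depends on [5:c]
#8=b depends on [6:b]
#9=c depends on [7:y, 8:b]
#10=y depends on [9:c]
sources: [0:c]
N(rest) = Σ N(rest − s) over sources s of rest; N(one piece) = 1:
  size 1 → [10]=1
  size 2 → [9,10]=1
  size 3 → [7,9,10]=1  [8,9,10]=1
  size 4 → [6,8,9,10]=1  [7,8,9,10]=2
  size 5 → [6,7,8,9,10]=3
  size 6 → [5,6,7,8,9,10]=3
  size 7 → [2,5,6,7,8,9,10]=3  [4,5,6,7,8,9,10]=3
  size 8 → [1,2,5,6,7,8,9,10]=3  [2,4,5,6,7,8,9,10]=6  [3,4,5,6,7,8,9,10]=3
  size 9 → [1,2,4,5,6,7,8,9,10]=9  [2,3,4,5,6,7,8,9,10]=9
  first=0(c) contributes 18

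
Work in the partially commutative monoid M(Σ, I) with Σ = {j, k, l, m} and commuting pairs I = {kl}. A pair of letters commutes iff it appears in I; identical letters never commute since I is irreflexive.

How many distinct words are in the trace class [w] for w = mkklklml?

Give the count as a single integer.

#0=m has no predecessor
#1=k depends on [0:m]
#2=k depends on [1:k]
#3=l depends on [0:m]
#4=k depends on [2:k]
#5=l depends on [3:l]
#6=m depends on [4:k, 5:l]
#7=l depends on [6:m]
sources: [0:m]
N(rest) = Σ N(rest − s) over sources s of rest; N(one piece) = 1:
  size 1 → [7]=1
  size 2 → [6,7]=1
  size 3 → [4,6,7]=1  [5,6,7]=1
  size 4 → [2,4,6,7]=1  [3,5,6,7]=1  [4,5,6,7]=2
  size 5 → [1,2,4,6,7]=1  [2,4,5,6,7]=3  [3,4,5,6,7]=3
  size 6 → [1,2,4,5,6,7]=4  [2,3,4,5,6,7]=6
  first=0(m) contributes 10

10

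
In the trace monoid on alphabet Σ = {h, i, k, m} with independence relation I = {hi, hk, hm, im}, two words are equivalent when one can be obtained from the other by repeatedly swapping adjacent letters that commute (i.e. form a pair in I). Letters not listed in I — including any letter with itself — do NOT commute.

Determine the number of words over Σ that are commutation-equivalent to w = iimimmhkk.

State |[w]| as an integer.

180

drop 0:i onto floor
drop 1:i onto {0:i}
drop 2:m onto floor
drop 3:i onto {1:i}
drop 4:m onto {2:m}
drop 5:m onto {4:m}
drop 6:h onto floor
drop 7:k onto {3:i, 5:m}
drop 8:k onto {7:k}
ground layer = {0:i, 2:m, 6:h}
drop-orders for the pieces not yet dropped (sum over which currently-grounded one goes next):
  1 to go: {6} 1  {8} 1
  2 to go: {6,8} 2  {7,8} 1
  3 to go: {3,7,8} 1  {5,7,8} 1  {6,7,8} 3
  4 to go: {1,3,7,8} 1  {3,5,7,8} 2  {3,6,7,8} 4  {4,5,7,8} 1  {5,6,7,8} 4
  5 to go: {0,1,3,7,8} 1  {1,3,5,7,8} 3  {1,3,6,7,8} 5  {2,4,5,7,8} 1  {3,4,5,7,8} 3  {3,5,6,7,8} 10  {4,5,6,7,8} 5
  6 to go: {0,1,3,5,7,8} 4  {0,1,3,6,7,8} 6  {1,3,4,5,7,8} 6  {1,3,5,6,7,8} 18  {2,3,4,5,7,8} 4  {2,4,5,6,7,8} 6  {3,4,5,6,7,8} 18
  7 to go: {0,1,3,4,5,7,8} 10  {0,1,3,5,6,7,8} 28  {1,2,3,4,5,7,8} 10  {1,3,4,5,6,7,8} 42  {2,3,4,5,6,7,8} 28
  if 0:i drops first: 80 orders
  if 2:m drops first: 80 orders
  if 6:h drops first: 20 orders
heap linearizations: 180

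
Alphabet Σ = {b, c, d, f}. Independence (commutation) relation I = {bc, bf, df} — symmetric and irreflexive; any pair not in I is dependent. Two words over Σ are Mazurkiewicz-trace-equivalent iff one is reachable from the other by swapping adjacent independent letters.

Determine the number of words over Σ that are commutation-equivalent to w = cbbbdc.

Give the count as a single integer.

drop 0:c onto floor
drop 1:b onto floor
drop 2:b onto {1:b}
drop 3:b onto {2:b}
drop 4:d onto {0:c, 3:b}
drop 5:c onto {4:d}
ground layer = {0:c, 1:b}
drop-orders for the pieces not yet dropped (sum over which currently-grounded one goes next):
  1 to go: {5} 1
  2 to go: {4,5} 1
  3 to go: {0,4,5} 1  {3,4,5} 1
  4 to go: {0,3,4,5} 2  {2,3,4,5} 1
  if 0:c drops first: 1 orders
  if 1:b drops first: 3 orders
heap linearizations: 4

4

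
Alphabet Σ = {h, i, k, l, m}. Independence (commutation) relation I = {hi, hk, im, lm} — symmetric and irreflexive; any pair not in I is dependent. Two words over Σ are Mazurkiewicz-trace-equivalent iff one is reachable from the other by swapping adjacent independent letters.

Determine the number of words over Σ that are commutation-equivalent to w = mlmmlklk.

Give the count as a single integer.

drop 0:m onto floor
drop 1:l onto floor
drop 2:m onto {0:m}
drop 3:m onto {2:m}
drop 4:l onto {1:l}
drop 5:k onto {3:m, 4:l}
drop 6:l onto {5:k}
drop 7:k onto {6:l}
ground layer = {0:m, 1:l}
drop-orders for the pieces not yet dropped (sum over which currently-grounded one goes next):
  1 to go: {7} 1
  2 to go: {6,7} 1
  3 to go: {5,6,7} 1
  4 to go: {3,5,6,7} 1  {4,5,6,7} 1
  5 to go: {1,4,5,6,7} 1  {2,3,5,6,7} 1  {3,4,5,6,7} 2
  6 to go: {0,2,3,5,6,7} 1  {1,3,4,5,6,7} 3  {2,3,4,5,6,7} 3
  if 0:m drops first: 6 orders
  if 1:l drops first: 4 orders
heap linearizations: 10

10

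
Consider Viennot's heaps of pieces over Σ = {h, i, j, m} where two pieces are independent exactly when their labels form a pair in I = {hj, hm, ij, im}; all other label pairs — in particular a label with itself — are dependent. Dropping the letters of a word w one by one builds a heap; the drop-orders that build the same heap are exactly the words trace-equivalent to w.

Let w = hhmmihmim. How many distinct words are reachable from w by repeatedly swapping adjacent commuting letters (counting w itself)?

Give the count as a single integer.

126

drop 0:h onto floor
drop 1:h onto {0:h}
drop 2:m onto floor
drop 3:m onto {2:m}
drop 4:i onto {1:h}
drop 5:h onto {4:i}
drop 6:m onto {3:m}
drop 7:i onto {5:h}
drop 8:m onto {6:m}
ground layer = {0:h, 2:m}
drop-orders for the pieces not yet dropped (sum over which currently-grounded one goes next):
  1 to go: {7} 1  {8} 1
  2 to go: {5,7} 1  {6,8} 1  {7,8} 2
  3 to go: {3,6,8} 1  {4,5,7} 1  {5,7,8} 3  {6,7,8} 3
  4 to go: {1,4,5,7} 1  {2,3,6,8} 1  {3,6,7,8} 4  {4,5,7,8} 4  {5,6,7,8} 6
  5 to go: {0,1,4,5,7} 1  {1,4,5,7,8} 5  {2,3,6,7,8} 5  {3,5,6,7,8} 10  {4,5,6,7,8} 10
  6 to go: {0,1,4,5,7,8} 6  {1,4,5,6,7,8} 15  {2,3,5,6,7,8} 15  {3,4,5,6,7,8} 20
  7 to go: {0,1,4,5,6,7,8} 21  {1,3,4,5,6,7,8} 35  {2,3,4,5,6,7,8} 35
  if 0:h drops first: 70 orders
  if 2:m drops first: 56 orders
heap linearizations: 126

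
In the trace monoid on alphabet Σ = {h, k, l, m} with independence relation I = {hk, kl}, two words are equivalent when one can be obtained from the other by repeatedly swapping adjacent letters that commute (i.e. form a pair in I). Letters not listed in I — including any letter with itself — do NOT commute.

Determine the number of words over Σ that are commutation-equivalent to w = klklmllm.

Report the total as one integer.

6

drop 0:k onto floor
drop 1:l onto floor
drop 2:k onto {0:k}
drop 3:l onto {1:l}
drop 4:m onto {2:k, 3:l}
drop 5:l onto {4:m}
drop 6:l onto {5:l}
drop 7:m onto {6:l}
ground layer = {0:k, 1:l}
drop-orders for the pieces not yet dropped (sum over which currently-grounded one goes next):
  1 to go: {7} 1
  2 to go: {6,7} 1
  3 to go: {5,6,7} 1
  4 to go: {4,5,6,7} 1
  5 to go: {2,4,5,6,7} 1  {3,4,5,6,7} 1
  6 to go: {0,2,4,5,6,7} 1  {1,3,4,5,6,7} 1  {2,3,4,5,6,7} 2
  if 0:k drops first: 3 orders
  if 1:l drops first: 3 orders
heap linearizations: 6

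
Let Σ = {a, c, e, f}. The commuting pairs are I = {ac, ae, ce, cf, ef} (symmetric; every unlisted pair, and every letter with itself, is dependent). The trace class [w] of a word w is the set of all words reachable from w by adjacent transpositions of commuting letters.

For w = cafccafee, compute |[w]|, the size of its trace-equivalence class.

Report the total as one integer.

1260

drop 0:c onto floor
drop 1:a onto floor
drop 2:f onto {1:a}
drop 3:c onto {0:c}
drop 4:c onto {3:c}
drop 5:a onto {2:f}
drop 6:f onto {5:a}
drop 7:e onto floor
drop 8:e onto {7:e}
ground layer = {0:c, 1:a, 7:e}
drop-orders for the pieces not yet dropped (sum over which currently-grounded one goes next):
  1 to go: {4} 1  {6} 1  {8} 1
  2 to go: {3,4} 1  {4,6} 2  {4,8} 2  {5,6} 1  {6,8} 2  {7,8} 1
  3 to go: {0,3,4} 1  {2,5,6} 1  {3,4,6} 3  {3,4,8} 3  {4,5,6} 3  {4,6,8} 6  {4,7,8} 3  {5,6,8} 3  {6,7,8} 3
  4 to go: {0,3,4,6} 4  {0,3,4,8} 4  {1,2,5,6} 1  {2,4,5,6} 4  {2,5,6,8} 4  {3,4,5,6} 6  {3,4,6,8} 12  {3,4,7,8} 6  {4,5,6,8} 12  {4,6,7,8} 12  {5,6,7,8} 6
  5 to go: {0,3,4,5,6} 10  {0,3,4,6,8} 20  {0,3,4,7,8} 10  {1,2,4,5,6} 5  {1,2,5,6,8} 5  {2,3,4,5,6} 10  {2,4,5,6,8} 20  {2,5,6,7,8} 10  {3,4,5,6,8} 30  {3,4,6,7,8} 30  {4,5,6,7,8} 30
  6 to go: {0,2,3,4,5,6} 20  {0,3,4,5,6,8} 60  {0,3,4,6,7,8} 60  {1,2,3,4,5,6} 15  {1,2,4,5,6,8} 30  {1,2,5,6,7,8} 15  {2,3,4,5,6,8} 60  {2,4,5,6,7,8} 60  {3,4,5,6,7,8} 90
  7 to go: {0,1,2,3,4,5,6} 35  {0,2,3,4,5,6,8} 140  {0,3,4,5,6,7,8} 210  {1,2,3,4,5,6,8} 105  {1,2,4,5,6,7,8} 105  {2,3,4,5,6,7,8} 210
  if 0:c drops first: 420 orders
  if 1:a drops first: 560 orders
  if 7:e drops first: 280 orders
heap linearizations: 1260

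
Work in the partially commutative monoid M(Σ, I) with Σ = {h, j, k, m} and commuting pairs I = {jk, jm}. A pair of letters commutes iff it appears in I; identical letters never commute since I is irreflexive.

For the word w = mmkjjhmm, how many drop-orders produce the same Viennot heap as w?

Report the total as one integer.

drop 0:m onto floor
drop 1:m onto {0:m}
drop 2:k onto {1:m}
drop 3:j onto floor
drop 4:j onto {3:j}
drop 5:h onto {2:k, 4:j}
drop 6:m onto {5:h}
drop 7:m onto {6:m}
ground layer = {0:m, 3:j}
drop-orders for the pieces not yet dropped (sum over which currently-grounded one goes next):
  1 to go: {7} 1
  2 to go: {6,7} 1
  3 to go: {5,6,7} 1
  4 to go: {2,5,6,7} 1  {4,5,6,7} 1
  5 to go: {1,2,5,6,7} 1  {2,4,5,6,7} 2  {3,4,5,6,7} 1
  6 to go: {0,1,2,5,6,7} 1  {1,2,4,5,6,7} 3  {2,3,4,5,6,7} 3
  if 0:m drops first: 6 orders
  if 3:j drops first: 4 orders
heap linearizations: 10

10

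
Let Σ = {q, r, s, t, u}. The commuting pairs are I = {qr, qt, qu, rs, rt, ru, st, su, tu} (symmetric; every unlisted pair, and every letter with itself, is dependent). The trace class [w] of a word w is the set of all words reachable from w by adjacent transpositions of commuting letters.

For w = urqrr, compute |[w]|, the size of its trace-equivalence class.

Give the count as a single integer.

20

#0=u has no predecessor
#1=r has no predecessor
#2=q has no predecessor
#3=r depends on [1:r]
#4=r depends on [3:r]
sources: [0:u, 1:r, 2:q]
N(rest) = Σ N(rest − s) over sources s of rest; N(one piece) = 1:
  size 1 → [0]=1  [2]=1  [4]=1
  size 2 → [0,2]=2  [0,4]=2  [2,4]=2  [3,4]=1
  size 3 → [0,2,4]=6  [0,3,4]=3  [1,3,4]=1  [2,3,4]=3
  first=0(u) contributes 4
  first=1(r) contributes 12
  first=2(q) contributes 4
|[w]| = 20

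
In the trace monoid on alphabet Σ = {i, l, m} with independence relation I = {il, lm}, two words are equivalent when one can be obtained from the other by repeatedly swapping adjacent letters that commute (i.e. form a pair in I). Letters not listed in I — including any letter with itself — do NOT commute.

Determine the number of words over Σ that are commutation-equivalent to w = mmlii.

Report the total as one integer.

drop 0:m onto floor
drop 1:m onto {0:m}
drop 2:l onto floor
drop 3:i onto {1:m}
drop 4:i onto {3:i}
ground layer = {0:m, 2:l}
drop-orders for the pieces not yet dropped (sum over which currently-grounded one goes next):
  1 to go: {2} 1  {4} 1
  2 to go: {2,4} 2  {3,4} 1
  3 to go: {1,3,4} 1  {2,3,4} 3
  if 0:m drops first: 4 orders
  if 2:l drops first: 1 orders
heap linearizations: 5

5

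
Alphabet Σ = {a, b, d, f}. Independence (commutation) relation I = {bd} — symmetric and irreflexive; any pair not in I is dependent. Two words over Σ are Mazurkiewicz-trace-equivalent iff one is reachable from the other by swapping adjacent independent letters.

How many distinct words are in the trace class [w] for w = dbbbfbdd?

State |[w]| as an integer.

12

0(d) covers ∅
1(b) covers ∅
2(b) covers 1:b
3(b) covers 2:b
4(f) covers 0:d, 3:b
5(b) covers 4:f
6(d) covers 4:f
7(d) covers 6:d
floor of heap: 0:d, 1:b
completions by unplaced set U, small U first (add the entries for U minus each lowest piece of U):
  |U|=1: {5}:1  {7}:1
  |U|=2: {5,7}:2  {6,7}:1
  |U|=3: {5,6,7}:3
  |U|=4: {4,5,6,7}:3
  |U|=5: {0,4,5,6,7}:3  {3,4,5,6,7}:3
  |U|=6: {0,3,4,5,6,7}:6  {2,3,4,5,6,7}:3
  start at 0(d): 3
  start at 1(b): 9
sum over floor = 12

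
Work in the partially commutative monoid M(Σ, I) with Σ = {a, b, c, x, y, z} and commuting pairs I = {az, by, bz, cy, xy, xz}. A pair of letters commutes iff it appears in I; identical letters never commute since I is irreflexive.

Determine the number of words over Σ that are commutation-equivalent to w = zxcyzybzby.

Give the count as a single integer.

87

#0=z has no predecessor
#1=x has no predecessor
#2=c depends on [0:z, 1:x]
#3=y depends on [0:z]
#4=z depends on [2:c, 3:y]
#5=y depends on [4:z]
#6=b depends on [2:c]
#7=z depends on [5:y]
#8=b depends on [6:b]
#9=y depends on [7:z]
sources: [0:z, 1:x]
N(rest) = Σ N(rest − s) over sources s of rest; N(one piece) = 1:
  size 1 → [8]=1  [9]=1
  size 2 → [6,8]=1  [7,9]=1  [8,9]=2
  size 3 → [5,7,9]=1  [6,8,9]=3  [7,8,9]=3
  size 4 → [4,5,7,9]=1  [5,7,8,9]=4  [6,7,8,9]=6
  size 5 → [3,4,5,7,9]=1  [4,5,7,8,9]=5  [5,6,7,8,9]=10
  size 6 → [3,4,5,7,8,9]=6  [4,5,6,7,8,9]=15
  size 7 → [2,4,5,6,7,8,9]=15  [3,4,5,6,7,8,9]=21
  size 8 → [1,2,4,5,6,7,8,9]=15  [2,3,4,5,6,7,8,9]=36
  first=0(z) contributes 51
  first=1(x) contributes 36
|[w]| = 87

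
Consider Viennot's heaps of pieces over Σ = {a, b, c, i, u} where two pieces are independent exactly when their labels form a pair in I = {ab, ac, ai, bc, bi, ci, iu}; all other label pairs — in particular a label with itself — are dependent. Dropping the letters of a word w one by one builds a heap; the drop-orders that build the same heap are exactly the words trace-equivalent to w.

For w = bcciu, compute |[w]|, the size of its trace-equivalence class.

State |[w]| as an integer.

15

#0=b has no predecessor
#1=c has no predecessor
#2=c depends on [1:c]
#3=i has no predecessor
#4=u depends on [0:b, 2:c]
sources: [0:b, 1:c, 3:i]
N(rest) = Σ N(rest − s) over sources s of rest; N(one piece) = 1:
  size 1 → [3]=1  [4]=1
  size 2 → [0,4]=1  [2,4]=1  [3,4]=2
  size 3 → [0,2,4]=2  [0,3,4]=3  [1,2,4]=1  [2,3,4]=3
  first=0(b) contributes 4
  first=1(c) contributes 8
  first=3(i) contributes 3
|[w]| = 15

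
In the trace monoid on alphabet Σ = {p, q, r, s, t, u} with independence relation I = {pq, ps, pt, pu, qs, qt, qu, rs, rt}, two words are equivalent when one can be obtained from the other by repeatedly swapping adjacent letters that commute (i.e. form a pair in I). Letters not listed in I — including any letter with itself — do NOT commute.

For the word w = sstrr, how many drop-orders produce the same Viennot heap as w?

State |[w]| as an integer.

drop 0:s onto floor
drop 1:s onto {0:s}
drop 2:t onto {1:s}
drop 3:r onto floor
drop 4:r onto {3:r}
ground layer = {0:s, 3:r}
drop-orders for the pieces not yet dropped (sum over which currently-grounded one goes next):
  1 to go: {2} 1  {4} 1
  2 to go: {1,2} 1  {2,4} 2  {3,4} 1
  3 to go: {0,1,2} 1  {1,2,4} 3  {2,3,4} 3
  if 0:s drops first: 6 orders
  if 3:r drops first: 4 orders
heap linearizations: 10

10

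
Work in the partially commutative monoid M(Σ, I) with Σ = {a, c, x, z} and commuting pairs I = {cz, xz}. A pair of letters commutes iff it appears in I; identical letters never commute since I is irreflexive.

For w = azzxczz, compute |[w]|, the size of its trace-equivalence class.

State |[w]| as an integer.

15

piece 0:a — minimal
piece 1:z rests on {0:a}
piece 2:z rests on {1:z}
piece 3:x rests on {0:a}
piece 4:c rests on {3:x}
piece 5:z rests on {2:z}
piece 6:z rests on {5:z}
minimal pieces: {0:a}
ways to finish when only these pieces remain (= sum over removing one remaining piece with nothing left below it):
  1 left: {4}→1  {6}→1
  2 left: {3,4}→1  {4,6}→2  {5,6}→1
  3 left: {2,5,6}→1  {3,4,6}→3  {4,5,6}→3
  4 left: {1,2,5,6}→1  {2,4,5,6}→4  {3,4,5,6}→6
  5 left: {1,2,4,5,6}→5  {2,3,4,5,6}→10
  placing 0:a first → 15 extensions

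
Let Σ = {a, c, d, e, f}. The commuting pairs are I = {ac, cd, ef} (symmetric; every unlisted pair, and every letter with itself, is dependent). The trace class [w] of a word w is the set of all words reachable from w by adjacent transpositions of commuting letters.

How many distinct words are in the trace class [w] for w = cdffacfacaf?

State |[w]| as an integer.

12

piece 0:c — minimal
piece 1:d — minimal
piece 2:f rests on {0:c, 1:d}
piece 3:f rests on {2:f}
piece 4:a rests on {3:f}
piece 5:c rests on {3:f}
piece 6:f rests on {4:a, 5:c}
piece 7:a rests on {6:f}
piece 8:c rests on {6:f}
piece 9:a rests on {7:a}
piece 10:f rests on {8:c, 9:a}
minimal pieces: {0:c, 1:d}
ways to finish when only these pieces remain (= sum over removing one remaining piece with nothing left below it):
  1 left: {10}→1
  2 left: {8,10}→1  {9,10}→1
  3 left: {7,9,10}→1  {8,9,10}→2
  4 left: {7,8,9,10}→3
  5 left: {6,7,8,9,10}→3
  6 left: {4,6,7,8,9,10}→3  {5,6,7,8,9,10}→3
  7 left: {4,5,6,7,8,9,10}→6
  8 left: {3,4,5,6,7,8,9,10}→6
  9 left: {2,3,4,5,6,7,8,9,10}→6
  placing 0:c first → 6 extensions
  placing 1:d first → 6 extensions
total linear extensions = 12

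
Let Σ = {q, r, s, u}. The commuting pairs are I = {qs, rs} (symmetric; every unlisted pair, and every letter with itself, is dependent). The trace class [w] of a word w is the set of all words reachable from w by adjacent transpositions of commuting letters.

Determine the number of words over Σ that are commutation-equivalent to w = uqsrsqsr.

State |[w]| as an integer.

35

#0=u has no predecessor
#1=q depends on [0:u]
#2=s depends on [0:u]
#3=r depends on [1:q]
#4=s depends on [2:s]
#5=q depends on [3:r]
#6=s depends on [4:s]
#7=r depends on [5:q]
sources: [0:u]
N(rest) = Σ N(rest − s) over sources s of rest; N(one piece) = 1:
  size 1 → [6]=1  [7]=1
  size 2 → [4,6]=1  [5,7]=1  [6,7]=2
  size 3 → [2,4,6]=1  [3,5,7]=1  [4,6,7]=3  [5,6,7]=3
  size 4 → [1,3,5,7]=1  [2,4,6,7]=4  [3,5,6,7]=4  [4,5,6,7]=6
  size 5 → [1,3,5,6,7]=5  [2,4,5,6,7]=10  [3,4,5,6,7]=10
  size 6 → [1,3,4,5,6,7]=15  [2,3,4,5,6,7]=20
  first=0(u) contributes 35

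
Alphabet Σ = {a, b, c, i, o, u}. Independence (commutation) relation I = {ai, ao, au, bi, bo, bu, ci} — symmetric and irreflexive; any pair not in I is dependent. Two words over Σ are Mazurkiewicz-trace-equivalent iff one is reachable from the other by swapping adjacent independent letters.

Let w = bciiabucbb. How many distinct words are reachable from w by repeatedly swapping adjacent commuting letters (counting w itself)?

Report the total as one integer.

piece 0:b — minimal
piece 1:c rests on {0:b}
piece 2:i — minimal
piece 3:i rests on {2:i}
piece 4:a rests on {1:c}
piece 5:b rests on {4:a}
piece 6:u rests on {1:c, 3:i}
piece 7:c rests on {5:b, 6:u}
piece 8:b rests on {7:c}
piece 9:b rests on {8:b}
minimal pieces: {0:b, 2:i}
ways to finish when only these pieces remain (= sum over removing one remaining piece with nothing left below it):
  1 left: {9}→1
  2 left: {8,9}→1
  3 left: {7,8,9}→1
  4 left: {5,7,8,9}→1  {6,7,8,9}→1
  5 left: {3,6,7,8,9}→1  {4,5,7,8,9}→1  {5,6,7,8,9}→2
  6 left: {2,3,6,7,8,9}→1  {3,5,6,7,8,9}→3  {4,5,6,7,8,9}→3
  7 left: {1,4,5,6,7,8,9}→3  {2,3,5,6,7,8,9}→4  {3,4,5,6,7,8,9}→6
  8 left: {0,1,4,5,6,7,8,9}→3  {1,3,4,5,6,7,8,9}→9  {2,3,4,5,6,7,8,9}→10
  placing 0:b first → 19 extensions
  placing 2:i first → 12 extensions
total linear extensions = 31

31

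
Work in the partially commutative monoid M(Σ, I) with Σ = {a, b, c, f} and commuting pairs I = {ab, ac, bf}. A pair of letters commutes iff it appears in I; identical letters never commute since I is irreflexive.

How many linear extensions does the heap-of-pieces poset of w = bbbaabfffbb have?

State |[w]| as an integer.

piece 0:b — minimal
piece 1:b rests on {0:b}
piece 2:b rests on {1:b}
piece 3:a — minimal
piece 4:a rests on {3:a}
piece 5:b rests on {2:b}
piece 6:f rests on {4:a}
piece 7:f rests on {6:f}
piece 8:f rests on {7:f}
piece 9:b rests on {5:b}
piece 10:b rests on {9:b}
minimal pieces: {0:b, 3:a}
ways to finish when only these pieces remain (= sum over removing one remaining piece with nothing left below it):
  1 left: {8}→1  {10}→1
  2 left: {7,8}→1  {8,10}→2  {9,10}→1
  3 left: {5,9,10}→1  {6,7,8}→1  {7,8,10}→3  {8,9,10}→3
  4 left: {2,5,9,10}→1  {4,6,7,8}→1  {5,8,9,10}→4  {6,7,8,10}→4  {7,8,9,10}→6
  5 left: {1,2,5,9,10}→1  {2,5,8,9,10}→5  {3,4,6,7,8}→1  {4,6,7,8,10}→5  {5,7,8,9,10}→10  {6,7,8,9,10}→10
  6 left: {0,1,2,5,9,10}→1  {1,2,5,8,9,10}→6  {2,5,7,8,9,10}→15  {3,4,6,7,8,10}→6  {4,6,7,8,9,10}→15  {5,6,7,8,9,10}→20
  7 left: {0,1,2,5,8,9,10}→7  {1,2,5,7,8,9,10}→21  {2,5,6,7,8,9,10}→35  {3,4,6,7,8,9,10}→21  {4,5,6,7,8,9,10}→35
  8 left: {0,1,2,5,7,8,9,10}→28  {1,2,5,6,7,8,9,10}→56  {2,4,5,6,7,8,9,10}→70  {3,4,5,6,7,8,9,10}→56
  9 left: {0,1,2,5,6,7,8,9,10}→84  {1,2,4,5,6,7,8,9,10}→126  {2,3,4,5,6,7,8,9,10}→126
  placing 0:b first → 252 extensions
  placing 3:a first → 210 extensions
total linear extensions = 462

462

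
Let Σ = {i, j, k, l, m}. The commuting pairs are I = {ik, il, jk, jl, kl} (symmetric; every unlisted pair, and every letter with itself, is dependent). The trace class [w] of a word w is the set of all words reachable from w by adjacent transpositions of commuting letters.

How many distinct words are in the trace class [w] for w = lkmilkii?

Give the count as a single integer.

40

drop 0:l onto floor
drop 1:k onto floor
drop 2:m onto {0:l, 1:k}
drop 3:i onto {2:m}
drop 4:l onto {2:m}
drop 5:k onto {2:m}
drop 6:i onto {3:i}
drop 7:i onto {6:i}
ground layer = {0:l, 1:k}
drop-orders for the pieces not yet dropped (sum over which currently-grounded one goes next):
  1 to go: {4} 1  {5} 1  {7} 1
  2 to go: {4,5} 2  {4,7} 2  {5,7} 2  {6,7} 1
  3 to go: {3,6,7} 1  {4,5,7} 6  {4,6,7} 3  {5,6,7} 3
  4 to go: {3,4,6,7} 4  {3,5,6,7} 4  {4,5,6,7} 12
  5 to go: {3,4,5,6,7} 20
  6 to go: {2,3,4,5,6,7} 20
  if 0:l drops first: 20 orders
  if 1:k drops first: 20 orders
heap linearizations: 40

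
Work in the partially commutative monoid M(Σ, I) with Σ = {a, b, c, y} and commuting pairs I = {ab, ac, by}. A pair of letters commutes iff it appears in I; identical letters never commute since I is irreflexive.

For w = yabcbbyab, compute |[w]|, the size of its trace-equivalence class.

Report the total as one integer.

drop 0:y onto floor
drop 1:a onto {0:y}
drop 2:b onto floor
drop 3:c onto {0:y, 2:b}
drop 4:b onto {3:c}
drop 5:b onto {4:b}
drop 6:y onto {1:a, 3:c}
drop 7:a onto {6:y}
drop 8:b onto {5:b}
ground layer = {0:y, 2:b}
drop-orders for the pieces not yet dropped (sum over which currently-grounded one goes next):
  1 to go: {7} 1  {8} 1
  2 to go: {5,8} 1  {6,7} 1  {7,8} 2
  3 to go: {1,6,7} 1  {4,5,8} 1  {5,7,8} 3  {6,7,8} 3
  4 to go: {1,6,7,8} 4  {4,5,7,8} 4  {5,6,7,8} 6
  5 to go: {1,5,6,7,8} 10  {4,5,6,7,8} 10
  6 to go: {1,4,5,6,7,8} 20  {3,4,5,6,7,8} 10
  7 to go: {1,3,4,5,6,7,8} 30  {2,3,4,5,6,7,8} 10
  if 0:y drops first: 40 orders
  if 2:b drops first: 30 orders
heap linearizations: 70

70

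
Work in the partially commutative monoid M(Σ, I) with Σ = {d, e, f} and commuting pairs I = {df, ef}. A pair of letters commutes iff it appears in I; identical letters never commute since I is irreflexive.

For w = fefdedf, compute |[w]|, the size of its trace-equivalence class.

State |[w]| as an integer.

35

#0=f has no predecessor
#1=e has no predecessor
#2=f depends on [0:f]
#3=d depends on [1:e]
#4=e depends on [3:d]
#5=d depends on [4:e]
#6=f depends on [2:f]
sources: [0:f, 1:e]
N(rest) = Σ N(rest − s) over sources s of rest; N(one piece) = 1:
  size 1 → [5]=1  [6]=1
  size 2 → [2,6]=1  [4,5]=1  [5,6]=2
  size 3 → [0,2,6]=1  [2,5,6]=3  [3,4,5]=1  [4,5,6]=3
  size 4 → [0,2,5,6]=4  [1,3,4,5]=1  [2,4,5,6]=6  [3,4,5,6]=4
  size 5 → [0,2,4,5,6]=10  [1,3,4,5,6]=5  [2,3,4,5,6]=10
  first=0(f) contributes 15
  first=1(e) contributes 20
|[w]| = 35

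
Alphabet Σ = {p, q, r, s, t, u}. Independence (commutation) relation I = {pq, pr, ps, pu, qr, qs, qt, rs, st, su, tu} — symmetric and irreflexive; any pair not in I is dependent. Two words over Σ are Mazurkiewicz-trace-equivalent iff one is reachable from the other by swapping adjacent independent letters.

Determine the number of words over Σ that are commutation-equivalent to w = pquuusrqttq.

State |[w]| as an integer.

770

piece 0:p — minimal
piece 1:q — minimal
piece 2:u rests on {1:q}
piece 3:u rests on {2:u}
piece 4:u rests on {3:u}
piece 5:s — minimal
piece 6:r rests on {4:u}
piece 7:q rests on {4:u}
piece 8:t rests on {0:p, 6:r}
piece 9:t rests on {8:t}
piece 10:q rests on {7:q}
minimal pieces: {0:p, 1:q, 5:s}
ways to finish when only these pieces remain (= sum over removing one remaining piece with nothing left below it):
  1 left: {5}→1  {9}→1  {10}→1
  2 left: {5,9}→2  {5,10}→2  {7,10}→1  {8,9}→1  {9,10}→2
  3 left: {0,8,9}→1  {5,7,10}→3  {5,8,9}→3  {5,9,10}→6  {6,8,9}→1  {7,9,10}→3  {8,9,10}→3
  4 left: {0,5,8,9}→4  {0,6,8,9}→2  {0,8,9,10}→4  {5,6,8,9}→4  {5,7,9,10}→12  {5,8,9,10}→12  {6,8,9,10}→4  {7,8,9,10}→6
  5 left: {0,5,6,8,9}→10  {0,5,8,9,10}→20  {0,6,8,9,10}→10  {0,7,8,9,10}→10  {5,6,8,9,10}→20  {5,7,8,9,10}→30  {6,7,8,9,10}→10
  6 left: {0,5,6,8,9,10}→60  {0,5,7,8,9,10}→60  {0,6,7,8,9,10}→30  {4,6,7,8,9,10}→10  {5,6,7,8,9,10}→60
  7 left: {0,4,6,7,8,9,10}→40  {0,5,6,7,8,9,10}→210  {3,4,6,7,8,9,10}→10  {4,5,6,7,8,9,10}→70
  8 left: {0,3,4,6,7,8,9,10}→50  {0,4,5,6,7,8,9,10}→320  {2,3,4,6,7,8,9,10}→10  {3,4,5,6,7,8,9,10}→80
  9 left: {0,2,3,4,6,7,8,9,10}→60  {0,3,4,5,6,7,8,9,10}→450  {1,2,3,4,6,7,8,9,10}→10  {2,3,4,5,6,7,8,9,10}→90
  placing 0:p first → 100 extensions
  placing 1:q first → 600 extensions
  placing 5:s first → 70 extensions
total linear extensions = 770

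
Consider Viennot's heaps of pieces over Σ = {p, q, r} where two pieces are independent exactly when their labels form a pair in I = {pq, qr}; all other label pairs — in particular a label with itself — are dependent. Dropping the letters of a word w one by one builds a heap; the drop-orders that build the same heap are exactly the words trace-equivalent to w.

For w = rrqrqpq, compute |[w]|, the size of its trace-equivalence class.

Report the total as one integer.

35

#0=r has no predecessor
#1=r depends on [0:r]
#2=q has no predecessor
#3=r depends on [1:r]
#4=q depends on [2:q]
#5=p depends on [3:r]
#6=q depends on [4:q]
sources: [0:r, 2:q]
N(rest) = Σ N(rest − s) over sources s of rest; N(one piece) = 1:
  size 1 → [5]=1  [6]=1
  size 2 → [3,5]=1  [4,6]=1  [5,6]=2
  size 3 → [1,3,5]=1  [2,4,6]=1  [3,5,6]=3  [4,5,6]=3
  size 4 → [0,1,3,5]=1  [1,3,5,6]=4  [2,4,5,6]=4  [3,4,5,6]=6
  size 5 → [0,1,3,5,6]=5  [1,3,4,5,6]=10  [2,3,4,5,6]=10
  first=0(r) contributes 20
  first=2(q) contributes 15
|[w]| = 35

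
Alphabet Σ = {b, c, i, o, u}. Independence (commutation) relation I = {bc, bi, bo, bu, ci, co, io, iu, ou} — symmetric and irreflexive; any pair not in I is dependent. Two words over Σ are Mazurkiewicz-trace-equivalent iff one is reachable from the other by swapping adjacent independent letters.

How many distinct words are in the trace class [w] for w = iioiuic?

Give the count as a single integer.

0(i) covers ∅
1(i) covers 0:i
2(o) covers ∅
3(i) covers 1:i
4(u) covers ∅
5(i) covers 3:i
6(c) covers 4:u
floor of heap: 0:i, 2:o, 4:u
completions by unplaced set U, small U first (add the entries for U minus each lowest piece of U):
  |U|=1: {2}:1  {5}:1  {6}:1
  |U|=2: {2,5}:2  {2,6}:2  {3,5}:1  {4,6}:1  {5,6}:2
  |U|=3: {1,3,5}:1  {2,3,5}:3  {2,4,6}:3  {2,5,6}:6  {3,5,6}:3  {4,5,6}:3
  |U|=4: {0,1,3,5}:1  {1,2,3,5}:4  {1,3,5,6}:4  {2,3,5,6}:12  {2,4,5,6}:12  {3,4,5,6}:6
  |U|=5: {0,1,2,3,5}:5  {0,1,3,5,6}:5  {1,2,3,5,6}:20  {1,3,4,5,6}:10  {2,3,4,5,6}:30
  start at 0(i): 60
  start at 2(o): 15
  start at 4(u): 30
sum over floor = 105

105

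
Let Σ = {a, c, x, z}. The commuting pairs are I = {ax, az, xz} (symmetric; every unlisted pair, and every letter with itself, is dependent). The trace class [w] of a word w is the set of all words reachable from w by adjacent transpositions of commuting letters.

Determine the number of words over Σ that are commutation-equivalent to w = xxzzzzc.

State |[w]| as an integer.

15

#0=x has no predecessor
#1=x depends on [0:x]
#2=z has no predecessor
#3=z depends on [2:z]
#4=z depends on [3:z]
#5=z depends on [4:z]
#6=c depends on [1:x, 5:z]
sources: [0:x, 2:z]
N(rest) = Σ N(rest − s) over sources s of rest; N(one piece) = 1:
  size 1 → [6]=1
  size 2 → [1,6]=1  [5,6]=1
  size 3 → [0,1,6]=1  [1,5,6]=2  [4,5,6]=1
  size 4 → [0,1,5,6]=3  [1,4,5,6]=3  [3,4,5,6]=1
  size 5 → [0,1,4,5,6]=6  [1,3,4,5,6]=4  [2,3,4,5,6]=1
  first=0(x) contributes 5
  first=2(z) contributes 10
|[w]| = 15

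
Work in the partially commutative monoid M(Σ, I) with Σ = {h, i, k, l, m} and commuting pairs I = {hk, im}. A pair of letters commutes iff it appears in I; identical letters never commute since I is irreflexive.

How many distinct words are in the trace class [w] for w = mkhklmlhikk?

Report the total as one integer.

3

#0=m has no predecessor
#1=k depends on [0:m]
#2=h depends on [0:m]
#3=k depends on [1:k]
#4=l depends on [2:h, 3:k]
#5=m depends on [4:l]
#6=l depends on [5:m]
#7=h depends on [6:l]
#8=i depends on [7:h]
#9=k depends on [8:i]
#10=k depends on [9:k]
sources: [0:m]
N(rest) = Σ N(rest − s) over sources s of rest; N(one piece) = 1:
  size 1 → [10]=1
  size 2 → [9,10]=1
  size 3 → [8,9,10]=1
  size 4 → [7,8,9,10]=1
  size 5 → [6,7,8,9,10]=1
  size 6 → [5,6,7,8,9,10]=1
  size 7 → [4,5,6,7,8,9,10]=1
  size 8 → [2,4,5,6,7,8,9,10]=1  [3,4,5,6,7,8,9,10]=1
  size 9 → [1,3,4,5,6,7,8,9,10]=1  [2,3,4,5,6,7,8,9,10]=2
  first=0(m) contributes 3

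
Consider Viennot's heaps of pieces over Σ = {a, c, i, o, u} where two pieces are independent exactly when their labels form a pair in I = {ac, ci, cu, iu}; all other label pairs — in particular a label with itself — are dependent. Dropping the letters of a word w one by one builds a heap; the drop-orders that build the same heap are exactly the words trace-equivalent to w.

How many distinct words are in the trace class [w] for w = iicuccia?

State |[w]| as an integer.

224

0(i) covers ∅
1(i) covers 0:i
2(c) covers ∅
3(u) covers ∅
4(c) covers 2:c
5(c) covers 4:c
6(i) covers 1:i
7(a) covers 3:u, 6:i
floor of heap: 0:i, 2:c, 3:u
completions by unplaced set U, small U first (add the entries for U minus each lowest piece of U):
  |U|=1: {5}:1  {7}:1
  |U|=2: {3,7}:1  {4,5}:1  {5,7}:2  {6,7}:1
  |U|=3: {1,6,7}:1  {2,4,5}:1  {3,5,7}:3  {3,6,7}:2  {4,5,7}:3  {5,6,7}:3
  |U|=4: {0,1,6,7}:1  {1,3,6,7}:3  {1,5,6,7}:4  {2,4,5,7}:4  {3,4,5,7}:6  {3,5,6,7}:8  {4,5,6,7}:6
  |U|=5: {0,1,3,6,7}:4  {0,1,5,6,7}:5  {1,3,5,6,7}:15  {1,4,5,6,7}:10  {2,3,4,5,7}:10  {2,4,5,6,7}:10  {3,4,5,6,7}:20
  |U|=6: {0,1,3,5,6,7}:24  {0,1,4,5,6,7}:15  {1,2,4,5,6,7}:20  {1,3,4,5,6,7}:45  {2,3,4,5,6,7}:40
  start at 0(i): 105
  start at 2(c): 84
  start at 3(u): 35
sum over floor = 224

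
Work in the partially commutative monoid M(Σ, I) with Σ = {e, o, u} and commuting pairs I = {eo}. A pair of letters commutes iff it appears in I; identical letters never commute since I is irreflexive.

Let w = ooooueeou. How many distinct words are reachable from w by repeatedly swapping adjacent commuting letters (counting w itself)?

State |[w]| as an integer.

3

piece 0:o — minimal
piece 1:o rests on {0:o}
piece 2:o rests on {1:o}
piece 3:o rests on {2:o}
piece 4:u rests on {3:o}
piece 5:e rests on {4:u}
piece 6:e rests on {5:e}
piece 7:o rests on {4:u}
piece 8:u rests on {6:e, 7:o}
minimal pieces: {0:o}
ways to finish when only these pieces remain (= sum over removing one remaining piece with nothing left below it):
  1 left: {8}→1
  2 left: {6,8}→1  {7,8}→1
  3 left: {5,6,8}→1  {6,7,8}→2
  4 left: {5,6,7,8}→3
  5 left: {4,5,6,7,8}→3
  6 left: {3,4,5,6,7,8}→3
  7 left: {2,3,4,5,6,7,8}→3
  placing 0:o first → 3 extensions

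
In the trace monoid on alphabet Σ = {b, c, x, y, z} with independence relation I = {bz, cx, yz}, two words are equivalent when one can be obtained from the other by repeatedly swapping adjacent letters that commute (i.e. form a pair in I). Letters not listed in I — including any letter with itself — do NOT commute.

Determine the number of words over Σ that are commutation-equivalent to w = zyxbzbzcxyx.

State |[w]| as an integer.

#0=z has no predecessor
#1=y has no predecessor
#2=x depends on [0:z, 1:y]
#3=b depends on [2:x]
#4=z depends on [2:x]
#5=b depends on [3:b]
#6=z depends on [4:z]
#7=c depends on [5:b, 6:z]
#8=x depends on [5:b, 6:z]
#9=y depends on [7:c, 8:x]
#10=x depends on [9:y]
sources: [0:z, 1:y]
N(rest) = Σ N(rest − s) over sources s of rest; N(one piece) = 1:
  size 1 → [10]=1
  size 2 → [9,10]=1
  size 3 → [7,9,10]=1  [8,9,10]=1
  size 4 → [7,8,9,10]=2
  size 5 → [5,7,8,9,10]=2  [6,7,8,9,10]=2
  size 6 → [3,5,7,8,9,10]=2  [4,6,7,8,9,10]=2  [5,6,7,8,9,10]=4
  size 7 → [3,5,6,7,8,9,10]=6  [4,5,6,7,8,9,10]=6
  size 8 → [3,4,5,6,7,8,9,10]=12
  size 9 → [2,3,4,5,6,7,8,9,10]=12
  first=0(z) contributes 12
  first=1(y) contributes 12
|[w]| = 24

24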